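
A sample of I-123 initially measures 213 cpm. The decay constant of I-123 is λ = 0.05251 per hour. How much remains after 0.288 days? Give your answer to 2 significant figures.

150 cpm

t½ = ln 2 / λ = 0.69315 / 0.05251 ≈ 13.2 hours.
Convert the elapsed time: 0.288 days = 6.912 hours.
Number of half-lives: n = 6.912/13.2 ≈ 0.52362.
Remaining = 213 × (1/2)^0.52362 = 213 × 0.69562 ≈ 148.17 cpm.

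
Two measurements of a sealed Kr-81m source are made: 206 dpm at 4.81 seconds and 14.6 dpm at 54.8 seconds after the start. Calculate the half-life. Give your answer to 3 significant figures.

13.1 seconds

Over Δt = 54.8 − 4.81 = 49.99 seconds, the level fell by a factor of 206/14.6 ≈ 14.11.
n = log₂(14.11) ≈ 3.8186 half-lives, so t½ = 49.99/3.8186 ≈ 13.091 seconds.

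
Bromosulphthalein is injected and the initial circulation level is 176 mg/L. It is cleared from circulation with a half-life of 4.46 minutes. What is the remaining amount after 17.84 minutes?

11 mg/L

Elapsed time is 4 half-lives (17.84/4.46).
Each half-life halves the amount: 176 × (1/2)^4 = 176/16 = 11 mg/L.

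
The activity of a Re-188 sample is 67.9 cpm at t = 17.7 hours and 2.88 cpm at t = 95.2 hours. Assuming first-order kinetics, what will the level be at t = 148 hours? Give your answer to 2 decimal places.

Over Δt = 95.2 − 17.7 = 77.5 hours, the level fell by a factor of 67.9/2.88 ≈ 23.576.
n = log₂(23.576) ≈ 4.5593 half-lives, so t½ = 77.5/4.5593 ≈ 16.998 hours.
From t = 95.2 to t = 148: 2.88 × (1/2)^((148−95.2)/16.998) ≈ 0.33445 cpm.

0.33 cpm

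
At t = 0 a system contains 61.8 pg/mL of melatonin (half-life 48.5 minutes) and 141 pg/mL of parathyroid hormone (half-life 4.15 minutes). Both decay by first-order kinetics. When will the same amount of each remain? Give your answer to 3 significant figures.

5.40 minutes

Set 61.8·(1/2)^(t/48.5) = 141·(1/2)^(t/4.15).
Taking log₂: log₂(61.8/141) = t·(1/48.5 − 1/4.15).
log₂(0.4383) = -1.19; 1/48.5 − 1/4.15 = -0.22035.
t = -1.19 / -0.22035 ≈ 5.4007 minutes.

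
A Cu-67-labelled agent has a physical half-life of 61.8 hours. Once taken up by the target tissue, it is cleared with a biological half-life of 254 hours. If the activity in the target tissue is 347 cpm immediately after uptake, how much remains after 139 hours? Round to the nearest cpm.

50 cpm

1/t_eff = 1/t_phys + 1/t_biol = 1/61.8 + 1/254 = 0.020118 per hour.
t_eff = 61.8 × 254 / (61.8 + 254) ≈ 49.706 hours.
Remaining = 347 × (1/2)^(139/49.706) = 347 × (1/2)^2.7964 ≈ 49.948 cpm.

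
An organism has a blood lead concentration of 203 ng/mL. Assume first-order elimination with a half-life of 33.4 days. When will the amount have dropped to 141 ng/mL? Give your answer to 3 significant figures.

17.6 days

Fraction remaining = 141/203 ≈ 0.69458.
n = log₂(203/141) = ln(1.4397)/ln 2 ≈ 0.52578 half-lives.
t = n × t½ = 0.52578 × 33.4 ≈ 17.561 days.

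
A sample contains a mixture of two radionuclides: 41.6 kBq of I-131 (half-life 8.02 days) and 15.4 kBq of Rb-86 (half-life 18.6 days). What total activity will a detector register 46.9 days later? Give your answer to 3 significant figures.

3.40 kBq

I-131: 41.6 × (1/2)^(46.9/8.02) = 41.6 × (1/2)^5.8479 ≈ 0.72228 kBq.
Rb-86: 15.4 × (1/2)^(46.9/18.6) = 15.4 × (1/2)^2.5215 ≈ 2.6821 kBq.
Total = 0.72228 + 2.6821 ≈ 3.4044 kBq.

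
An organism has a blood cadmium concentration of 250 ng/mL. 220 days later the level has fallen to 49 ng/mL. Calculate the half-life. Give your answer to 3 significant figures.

93.6 days

A/A₀ = 49/250 ≈ 0.196.
n = log₂(5.102) ≈ 2.3511 half-lives elapsed in 220 days.
t½ = 220/2.3511 ≈ 93.574 days.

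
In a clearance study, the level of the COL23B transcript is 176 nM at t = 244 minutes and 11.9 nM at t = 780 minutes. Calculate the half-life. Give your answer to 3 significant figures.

138 minutes

Over Δt = 780 − 244 = 536 minutes, the level fell by a factor of 176/11.9 ≈ 14.79.
n = log₂(14.79) ≈ 3.8865 half-lives, so t½ = 536/3.8865 ≈ 137.91 minutes.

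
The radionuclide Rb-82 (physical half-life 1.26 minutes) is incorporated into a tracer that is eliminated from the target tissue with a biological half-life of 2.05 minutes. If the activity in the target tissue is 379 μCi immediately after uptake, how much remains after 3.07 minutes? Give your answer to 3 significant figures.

1/t_eff = 1/t_phys + 1/t_biol = 1/1.26 + 1/2.05 = 1.2815 per minute.
t_eff = 1.26 × 2.05 / (1.26 + 2.05) ≈ 0.78036 minutes.
Remaining = 379 × (1/2)^(3.07/0.78036) = 379 × (1/2)^3.9341 ≈ 24.795 μCi.

24.8 μCi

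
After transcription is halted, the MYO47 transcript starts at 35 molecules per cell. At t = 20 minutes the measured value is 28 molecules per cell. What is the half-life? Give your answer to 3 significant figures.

A/A₀ = 28/35 ≈ 0.8.
n = log₂(1.25) ≈ 0.32193 half-lives elapsed in 20 minutes.
t½ = 20/0.32193 ≈ 62.126 minutes.

62.1 minutes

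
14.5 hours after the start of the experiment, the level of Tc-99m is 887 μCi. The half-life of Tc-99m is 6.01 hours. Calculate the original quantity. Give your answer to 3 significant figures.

Number of half-lives elapsed: n = 14.5/6.01 ≈ 2.4126.
A₀ = A × 2^n = 887 × 2^2.4126 = 887 × 5.3245 ≈ 4722.8 μCi.

4720 μCi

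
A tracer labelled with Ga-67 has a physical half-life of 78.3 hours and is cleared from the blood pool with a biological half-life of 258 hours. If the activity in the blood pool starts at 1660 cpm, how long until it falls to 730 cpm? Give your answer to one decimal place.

1/t_eff = 1/t_phys + 1/t_biol = 1/78.3 + 1/258 = 0.016647 per hour.
t_eff = 78.3 × 258 / (78.3 + 258) ≈ 60.07 hours.
n = log₂(1660/730) ≈ 1.1852; t = 1.1852 × 60.07 ≈ 71.195 hours.

71.2 hours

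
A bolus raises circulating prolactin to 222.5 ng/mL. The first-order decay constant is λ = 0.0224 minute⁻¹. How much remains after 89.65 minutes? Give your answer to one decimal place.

29.9 ng/mL

t½ = ln 2 / λ = 0.69315 / 0.0224 ≈ 30.944 minutes.
Number of half-lives: n = 89.65/30.944 ≈ 2.8972.
Remaining = 222.5 × (1/2)^2.8972 = 222.5 × 0.13424 ≈ 29.867 ng/mL.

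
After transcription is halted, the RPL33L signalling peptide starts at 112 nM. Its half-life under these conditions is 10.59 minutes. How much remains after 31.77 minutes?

Elapsed time is 3 half-lives (31.77/10.59).
Each half-life halves the amount: 112 × (1/2)^3 = 112/8 = 14 nM.

14 nM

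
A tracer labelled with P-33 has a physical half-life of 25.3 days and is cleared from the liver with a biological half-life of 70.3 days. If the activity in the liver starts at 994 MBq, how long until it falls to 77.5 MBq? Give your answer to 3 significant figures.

68.5 days

1/t_eff = 1/t_phys + 1/t_biol = 1/25.3 + 1/70.3 = 0.05375 per day.
t_eff = 25.3 × 70.3 / (25.3 + 70.3) ≈ 18.604 days.
n = log₂(994/77.5) ≈ 3.681; t = 3.681 × 18.604 ≈ 68.483 days.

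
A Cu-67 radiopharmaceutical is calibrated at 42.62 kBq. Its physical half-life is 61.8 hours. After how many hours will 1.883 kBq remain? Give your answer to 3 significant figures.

278 hours

Fraction remaining = 1.883/42.62 ≈ 0.044181.
n = log₂(42.62/1.883) = ln(22.634)/ln 2 ≈ 4.5004 half-lives.
t = n × t½ = 4.5004 × 61.8 ≈ 278.13 hours.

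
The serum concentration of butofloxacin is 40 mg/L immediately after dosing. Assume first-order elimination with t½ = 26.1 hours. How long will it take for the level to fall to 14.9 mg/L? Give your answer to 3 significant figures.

Fraction remaining = 14.9/40 ≈ 0.3725.
n = log₂(40/14.9) = ln(2.6846)/ln 2 ≈ 1.4247 half-lives.
t = n × t½ = 1.4247 × 26.1 ≈ 37.184 hours.

37.2 hours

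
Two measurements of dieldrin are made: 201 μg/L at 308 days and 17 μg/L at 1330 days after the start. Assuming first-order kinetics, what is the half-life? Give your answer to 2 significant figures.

290 days

Over Δt = 1330 − 308 = 1022 days, the level fell by a factor of 201/17 ≈ 11.824.
n = log₂(11.824) ≈ 3.5636 half-lives, so t½ = 1022/3.5636 ≈ 286.79 days.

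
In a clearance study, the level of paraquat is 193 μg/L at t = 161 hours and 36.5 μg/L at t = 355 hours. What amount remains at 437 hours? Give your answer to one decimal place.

Over Δt = 355 − 161 = 194 hours, the level fell by a factor of 193/36.5 ≈ 5.2877.
n = log₂(5.2877) ≈ 2.4026 half-lives, so t½ = 194/2.4026 ≈ 80.745 hours.
From t = 355 to t = 437: 36.5 × (1/2)^((437−355)/80.745) ≈ 18.054 μg/L.

18.1 μg/L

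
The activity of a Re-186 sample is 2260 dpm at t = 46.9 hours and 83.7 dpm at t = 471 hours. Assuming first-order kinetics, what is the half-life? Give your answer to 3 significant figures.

Over Δt = 471 − 46.9 = 424.1 hours, the level fell by a factor of 2260/83.7 ≈ 27.001.
n = log₂(27.001) ≈ 4.755 half-lives, so t½ = 424.1/4.755 ≈ 89.191 hours.

89.2 hours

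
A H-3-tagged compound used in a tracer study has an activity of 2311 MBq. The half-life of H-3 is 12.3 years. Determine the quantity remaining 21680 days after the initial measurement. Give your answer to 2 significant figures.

Convert the elapsed time: 21680 days = 59.3973 years.
Number of half-lives: n = 59.3973/12.3 ≈ 4.829.
Remaining = 2311 × (1/2)^4.829 = 2311 × 0.035181 ≈ 81.304 MBq.

81 MBq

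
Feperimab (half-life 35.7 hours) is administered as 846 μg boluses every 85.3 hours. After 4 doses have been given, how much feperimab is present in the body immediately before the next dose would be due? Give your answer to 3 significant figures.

199 μg

The 4 doses were given 341.2, 255.9, 170.6, 85.3 hours ago.
Total = 846·(1/2)^(341.2/35.7) + 846·(1/2)^(255.9/35.7) + 846·(1/2)^(170.6/35.7) + 846·(1/2)^(85.3/35.7)
      = 1.1228 + 5.8826 + 30.82 + 161.47 ≈ 199.3 μg.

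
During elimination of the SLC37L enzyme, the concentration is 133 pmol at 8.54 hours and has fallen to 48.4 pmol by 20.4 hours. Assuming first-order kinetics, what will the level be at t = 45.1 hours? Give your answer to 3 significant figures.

Over Δt = 20.4 − 8.54 = 11.86 hours, the level fell by a factor of 133/48.4 ≈ 2.7479.
n = log₂(2.7479) ≈ 1.4583 half-lives, so t½ = 11.86/1.4583 ≈ 8.1325 hours.
From t = 20.4 to t = 45.1: 48.4 × (1/2)^((45.1−20.4)/8.1325) ≈ 5.896 pmol.

5.90 pmol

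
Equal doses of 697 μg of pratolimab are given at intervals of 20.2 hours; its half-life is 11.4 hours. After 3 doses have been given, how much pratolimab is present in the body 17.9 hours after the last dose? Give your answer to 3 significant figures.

324 μg

The 3 doses were given 58.3, 38.1, 17.9 hours ago.
Total = 697·(1/2)^(58.3/11.4) + 697·(1/2)^(38.1/11.4) + 697·(1/2)^(17.9/11.4)
      = 20.126 + 68.732 + 234.73 ≈ 323.58 μg.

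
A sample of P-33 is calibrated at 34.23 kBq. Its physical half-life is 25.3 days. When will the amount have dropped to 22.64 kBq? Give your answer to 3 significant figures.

Fraction remaining = 22.64/34.23 ≈ 0.66141.
n = log₂(34.23/22.64) = ln(1.5119)/ln 2 ≈ 0.59639 half-lives.
t = n × t½ = 0.59639 × 25.3 ≈ 15.089 days.

15.1 days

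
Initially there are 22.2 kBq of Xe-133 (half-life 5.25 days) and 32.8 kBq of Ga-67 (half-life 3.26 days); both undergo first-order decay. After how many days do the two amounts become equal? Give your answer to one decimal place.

Set 22.2·(1/2)^(t/5.25) = 32.8·(1/2)^(t/3.26).
Taking log₂: log₂(22.2/32.8) = t·(1/5.25 − 1/3.26).
log₂(0.67683) = -0.56314; 1/5.25 − 1/3.26 = -0.11627.
t = -0.56314 / -0.11627 ≈ 4.8433 days.

4.8 days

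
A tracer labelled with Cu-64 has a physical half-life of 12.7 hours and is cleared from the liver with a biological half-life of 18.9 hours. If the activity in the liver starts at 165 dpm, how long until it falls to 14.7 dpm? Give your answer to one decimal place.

26.5 hours

1/t_eff = 1/t_phys + 1/t_biol = 1/12.7 + 1/18.9 = 0.13165 per hour.
t_eff = 12.7 × 18.9 / (12.7 + 18.9) ≈ 7.5959 hours.
n = log₂(165/14.7) ≈ 3.4886; t = 3.4886 × 7.5959 ≈ 26.499 hours.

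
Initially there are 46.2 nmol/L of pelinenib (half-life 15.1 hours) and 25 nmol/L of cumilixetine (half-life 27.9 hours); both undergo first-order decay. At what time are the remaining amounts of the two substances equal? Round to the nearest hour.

Set 46.2·(1/2)^(t/15.1) = 25·(1/2)^(t/27.9).
Taking log₂: log₂(46.2/25) = t·(1/15.1 − 1/27.9).
log₂(1.848) = 0.88596; 1/15.1 − 1/27.9 = 0.030383.
t = 0.88596 / 0.030383 ≈ 29.16 hours.

29 hours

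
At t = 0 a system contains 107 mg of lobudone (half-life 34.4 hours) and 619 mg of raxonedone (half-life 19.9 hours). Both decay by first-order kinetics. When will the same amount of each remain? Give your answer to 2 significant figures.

Set 107·(1/2)^(t/34.4) = 619·(1/2)^(t/19.9).
Taking log₂: log₂(107/619) = t·(1/34.4 − 1/19.9).
log₂(0.17286) = -2.5323; 1/34.4 − 1/19.9 = -0.021181.
t = -2.5323 / -0.021181 ≈ 119.55 hours.

120 hours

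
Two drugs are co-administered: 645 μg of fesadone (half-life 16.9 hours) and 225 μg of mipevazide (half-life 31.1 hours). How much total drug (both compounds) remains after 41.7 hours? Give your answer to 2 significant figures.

fesadone: 645 × (1/2)^(41.7/16.9) = 645 × (1/2)^2.4675 ≈ 116.62 μg.
mipevazide: 225 × (1/2)^(41.7/31.1) = 225 × (1/2)^1.3408 ≈ 88.828 μg.
Total = 116.62 + 88.828 ≈ 205.45 μg.

210 μg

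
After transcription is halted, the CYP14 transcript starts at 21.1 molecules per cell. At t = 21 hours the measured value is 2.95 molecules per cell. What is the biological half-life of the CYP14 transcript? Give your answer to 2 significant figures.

7.4 hours

A/A₀ = 2.95/21.1 ≈ 0.13981.
n = log₂(7.1525) ≈ 2.8385 half-lives elapsed in 21 hours.
t½ = 21/2.8385 ≈ 7.3984 hours.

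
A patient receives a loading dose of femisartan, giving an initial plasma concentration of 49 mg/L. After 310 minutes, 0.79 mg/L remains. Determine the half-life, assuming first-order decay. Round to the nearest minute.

A/A₀ = 0.79/49 ≈ 0.016122.
n = log₂(62.025) ≈ 5.9548 half-lives elapsed in 310 minutes.
t½ = 310/5.9548 ≈ 52.059 minutes.

52 minutes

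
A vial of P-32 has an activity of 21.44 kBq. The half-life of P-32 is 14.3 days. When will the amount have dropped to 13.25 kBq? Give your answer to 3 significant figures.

Fraction remaining = 13.25/21.44 ≈ 0.618.
n = log₂(21.44/13.25) = ln(1.6181)/ln 2 ≈ 0.69431 half-lives.
t = n × t½ = 0.69431 × 14.3 ≈ 9.9287 days.

9.93 days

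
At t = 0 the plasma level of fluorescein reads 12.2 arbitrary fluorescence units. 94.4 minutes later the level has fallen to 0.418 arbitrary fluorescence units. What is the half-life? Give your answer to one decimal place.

A/A₀ = 0.418/12.2 ≈ 0.034262.
n = log₂(29.187) ≈ 4.8672 half-lives elapsed in 94.4 minutes.
t½ = 94.4/4.8672 ≈ 19.395 minutes.

19.4 minutes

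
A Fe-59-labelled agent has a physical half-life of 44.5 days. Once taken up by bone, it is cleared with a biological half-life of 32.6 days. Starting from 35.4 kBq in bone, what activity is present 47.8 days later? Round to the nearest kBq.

6 kBq

1/t_eff = 1/t_phys + 1/t_biol = 1/44.5 + 1/32.6 = 0.053147 per day.
t_eff = 44.5 × 32.6 / (44.5 + 32.6) ≈ 18.816 days.
Remaining = 35.4 × (1/2)^(47.8/18.816) = 35.4 × (1/2)^2.5404 ≈ 6.085 kBq.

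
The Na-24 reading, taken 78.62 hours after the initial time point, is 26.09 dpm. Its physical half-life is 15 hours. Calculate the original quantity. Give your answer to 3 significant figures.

987 dpm

Number of half-lives elapsed: n = 78.62/15 ≈ 5.2413.
A₀ = A × 2^n = 26.09 × 2^5.2413 = 26.09 × 37.827 ≈ 986.9 dpm.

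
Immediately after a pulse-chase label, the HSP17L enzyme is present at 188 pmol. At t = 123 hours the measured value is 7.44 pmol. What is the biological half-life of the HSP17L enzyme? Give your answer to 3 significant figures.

A/A₀ = 7.44/188 ≈ 0.039574.
n = log₂(25.269) ≈ 4.6593 half-lives elapsed in 123 hours.
t½ = 123/4.6593 ≈ 26.399 hours.

26.4 hours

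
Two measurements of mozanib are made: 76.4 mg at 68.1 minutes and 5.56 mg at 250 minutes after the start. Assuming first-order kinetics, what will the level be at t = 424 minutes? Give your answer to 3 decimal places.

0.453 mg

Over Δt = 250 − 68.1 = 181.9 minutes, the level fell by a factor of 76.4/5.56 ≈ 13.741.
n = log₂(13.741) ≈ 3.7804 half-lives, so t½ = 181.9/3.7804 ≈ 48.116 minutes.
From t = 250 to t = 424: 5.56 × (1/2)^((424−250)/48.116) ≈ 0.4534 mg.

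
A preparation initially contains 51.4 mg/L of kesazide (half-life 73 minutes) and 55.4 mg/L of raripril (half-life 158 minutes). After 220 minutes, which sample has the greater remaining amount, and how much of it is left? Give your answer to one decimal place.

kesazide: 51.4 × (1/2)^3.0137 ≈ 6.3643 mg/L.
raripril: 55.4 × (1/2)^1.3924 ≈ 21.103 mg/L.
Raripril has more remaining, at ≈ 21.103 mg/L.

raripril, 21.1 mg/L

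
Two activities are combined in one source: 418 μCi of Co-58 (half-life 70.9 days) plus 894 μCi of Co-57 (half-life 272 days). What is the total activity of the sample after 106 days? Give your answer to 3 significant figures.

Co-58: 418 × (1/2)^(106/70.9) = 418 × (1/2)^1.4951 ≈ 148.29 μCi.
Co-57: 894 × (1/2)^(106/272) = 894 × (1/2)^0.38971 ≈ 682.38 μCi.
Total = 148.29 + 682.38 ≈ 830.67 μCi.

831 μCi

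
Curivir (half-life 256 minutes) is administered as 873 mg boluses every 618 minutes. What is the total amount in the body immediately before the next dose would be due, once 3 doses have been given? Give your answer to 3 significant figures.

The 3 doses were given 1854, 1236, 618 minutes ago.
Total = 873·(1/2)^(1854/256) + 873·(1/2)^(1236/256) + 873·(1/2)^(618/256)
      = 5.7663 + 30.733 + 163.8 ≈ 200.3 mg.

200 mg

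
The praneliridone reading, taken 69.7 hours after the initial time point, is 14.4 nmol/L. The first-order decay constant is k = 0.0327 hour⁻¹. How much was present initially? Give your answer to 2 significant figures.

t½ = ln 2 / k = 0.69315 / 0.0327 ≈ 21.197 hours.
Number of half-lives elapsed: n = 69.7/21.197 ≈ 3.2882.
A₀ = A × 2^n = 14.4 × 2^3.2882 = 14.4 × 9.7688 ≈ 140.67 nmol/L.

140 nmol/L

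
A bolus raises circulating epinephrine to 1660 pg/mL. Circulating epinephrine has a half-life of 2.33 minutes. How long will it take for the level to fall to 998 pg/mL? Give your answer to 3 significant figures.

Fraction remaining = 998/1660 ≈ 0.6012.
n = log₂(1660/998) = ln(1.6633)/ln 2 ≈ 0.73407 half-lives.
t = n × t½ = 0.73407 × 2.33 ≈ 1.7104 minutes.

1.71 minutes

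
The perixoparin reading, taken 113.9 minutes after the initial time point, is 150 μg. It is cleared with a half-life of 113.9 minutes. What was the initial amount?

Number of half-lives elapsed: n = 113.9/113.9 ≈ 1.
A₀ = A × 2^n = 150 × 2^1 = 150 × 2 ≈ 300 μg.

300 μg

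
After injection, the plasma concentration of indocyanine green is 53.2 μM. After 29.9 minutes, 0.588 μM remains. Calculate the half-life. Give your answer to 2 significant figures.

4.6 minutes

A/A₀ = 0.588/53.2 ≈ 0.011053.
n = log₂(90.476) ≈ 6.4995 half-lives elapsed in 29.9 minutes.
t½ = 29.9/6.4995 ≈ 4.6004 minutes.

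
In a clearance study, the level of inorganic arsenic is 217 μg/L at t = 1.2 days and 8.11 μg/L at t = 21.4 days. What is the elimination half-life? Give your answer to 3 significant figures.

Over Δt = 21.4 − 1.2 = 20.2 days, the level fell by a factor of 217/8.11 ≈ 26.757.
n = log₂(26.757) ≈ 4.7418 half-lives, so t½ = 20.2/4.7418 ≈ 4.2599 days.

4.26 days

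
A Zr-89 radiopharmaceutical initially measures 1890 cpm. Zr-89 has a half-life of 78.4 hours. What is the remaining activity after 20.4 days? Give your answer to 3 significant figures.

Convert the elapsed time: 20.4 days = 489.6 hours.
Number of half-lives: n = 489.6/78.4 ≈ 6.2449.
Remaining = 1890 × (1/2)^6.2449 = 1890 × 0.013186 ≈ 24.921 cpm.

24.9 cpm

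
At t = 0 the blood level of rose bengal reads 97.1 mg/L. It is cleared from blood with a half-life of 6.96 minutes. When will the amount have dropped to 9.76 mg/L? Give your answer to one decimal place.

Fraction remaining = 9.76/97.1 ≈ 0.10051.
n = log₂(97.1/9.76) = ln(9.9488)/ln 2 ≈ 3.3145 half-lives.
t = n × t½ = 3.3145 × 6.96 ≈ 23.069 minutes.

23.1 minutes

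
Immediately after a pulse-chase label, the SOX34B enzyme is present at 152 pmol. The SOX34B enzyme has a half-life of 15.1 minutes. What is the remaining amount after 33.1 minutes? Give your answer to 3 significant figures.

33.3 pmol

Number of half-lives: n = 33.1/15.1 ≈ 2.1921.
Remaining = 152 × (1/2)^2.1921 = 152 × 0.21884 ≈ 33.264 pmol.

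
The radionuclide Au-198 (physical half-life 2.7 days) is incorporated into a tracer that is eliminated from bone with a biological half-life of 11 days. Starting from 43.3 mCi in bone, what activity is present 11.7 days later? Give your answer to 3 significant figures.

1/t_eff = 1/t_phys + 1/t_biol = 1/2.7 + 1/11 = 0.46128 per day.
t_eff = 2.7 × 11 / (2.7 + 11) ≈ 2.1679 days.
Remaining = 43.3 × (1/2)^(11.7/2.1679) = 43.3 × (1/2)^5.397 ≈ 1.0276 mCi.

1.03 mCi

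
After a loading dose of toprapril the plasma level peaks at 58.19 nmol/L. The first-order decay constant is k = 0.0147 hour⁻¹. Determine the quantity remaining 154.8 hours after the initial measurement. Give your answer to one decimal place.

6.0 nmol/L

t½ = ln 2 / k = 0.69315 / 0.0147 ≈ 47.153 hours.
Number of half-lives: n = 154.8/47.153 ≈ 3.2829.
Remaining = 58.19 × (1/2)^3.2829 = 58.19 × 0.10274 ≈ 5.9784 nmol/L.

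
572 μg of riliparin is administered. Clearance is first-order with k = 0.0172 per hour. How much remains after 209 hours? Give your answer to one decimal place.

15.7 μg

t½ = ln 2 / k = 0.69315 / 0.0172 ≈ 40.299 hours.
Number of half-lives: n = 209/40.299 ≈ 5.1862.
Remaining = 572 × (1/2)^5.1862 = 572 × 0.027466 ≈ 15.711 μg.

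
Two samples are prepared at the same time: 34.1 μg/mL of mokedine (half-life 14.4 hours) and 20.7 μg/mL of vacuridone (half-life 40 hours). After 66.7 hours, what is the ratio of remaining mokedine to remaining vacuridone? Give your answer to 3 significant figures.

mokedine: 34.1 × (1/2)^(66.7/14.4) = 34.1 × (1/2)^4.6319 ≈ 1.3753 μg/mL.
vacuridone: 20.7 × (1/2)^(66.7/40) = 20.7 × (1/2)^1.6675 ≈ 6.5163 μg/mL.
Ratio ≈ 1.3753 / 6.5163 ≈ 0.21106.

0.211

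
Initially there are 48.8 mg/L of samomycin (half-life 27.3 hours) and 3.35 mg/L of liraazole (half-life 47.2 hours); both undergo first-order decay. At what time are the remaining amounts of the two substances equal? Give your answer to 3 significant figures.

Set 48.8·(1/2)^(t/27.3) = 3.35·(1/2)^(t/47.2).
Taking log₂: log₂(48.8/3.35) = t·(1/27.3 − 1/47.2).
log₂(14.567) = 3.8646; 1/27.3 − 1/47.2 = 0.015444.
t = 3.8646 / 0.015444 ≈ 250.24 hours.

250 hours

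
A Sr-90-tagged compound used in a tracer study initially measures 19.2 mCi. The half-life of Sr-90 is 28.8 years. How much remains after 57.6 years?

Elapsed time is 2 half-lives (57.6/28.8).
Each half-life halves the amount: 19.2 × (1/2)^2 = 19.2/4 = 4.8 mCi.

4.8 mCi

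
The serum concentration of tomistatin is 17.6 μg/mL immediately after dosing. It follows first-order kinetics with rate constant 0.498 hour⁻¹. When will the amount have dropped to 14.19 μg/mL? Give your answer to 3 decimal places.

t½ = ln 2 / k = 0.69315 / 0.498 ≈ 1.3919 hours.
Fraction remaining = 14.19/17.6 ≈ 0.80625.
n = log₂(17.6/14.19) = ln(1.2403)/ln 2 ≈ 0.3107 half-lives.
t = n × t½ = 0.3107 × 1.3919 ≈ 0.43245 hours.

0.432 hours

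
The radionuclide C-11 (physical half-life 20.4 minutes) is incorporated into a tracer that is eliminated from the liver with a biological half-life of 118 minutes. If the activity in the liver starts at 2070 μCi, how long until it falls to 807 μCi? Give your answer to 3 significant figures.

23.6 minutes

1/t_eff = 1/t_phys + 1/t_biol = 1/20.4 + 1/118 = 0.057494 per minute.
t_eff = 20.4 × 118 / (20.4 + 118) ≈ 17.393 minutes.
n = log₂(2070/807) ≈ 1.359; t = 1.359 × 17.393 ≈ 23.637 minutes.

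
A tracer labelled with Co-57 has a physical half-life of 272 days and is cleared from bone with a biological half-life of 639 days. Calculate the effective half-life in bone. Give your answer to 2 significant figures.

1/t_eff = 1/t_phys + 1/t_biol = 1/272 + 1/639 = 0.0052414 per day.
t_eff = 272 × 639 / (272 + 639) ≈ 190.79 days.

190 days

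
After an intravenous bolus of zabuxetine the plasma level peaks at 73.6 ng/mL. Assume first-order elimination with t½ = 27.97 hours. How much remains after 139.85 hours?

Elapsed time is 5 half-lives (139.85/27.97).
Each half-life halves the amount: 73.6 × (1/2)^5 = 73.6/32 = 2.3 ng/mL.

2.3 ng/mL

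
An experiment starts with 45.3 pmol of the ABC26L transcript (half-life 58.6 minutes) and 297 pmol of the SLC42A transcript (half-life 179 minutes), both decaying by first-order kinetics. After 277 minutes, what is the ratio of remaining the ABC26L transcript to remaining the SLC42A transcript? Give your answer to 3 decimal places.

ABC26L transcript: 45.3 × (1/2)^(277/58.6) = 45.3 × (1/2)^4.727 ≈ 1.7106 pmol.
SLC42A transcript: 297 × (1/2)^(277/179) = 297 × (1/2)^1.5475 ≈ 101.61 pmol.
Ratio ≈ 1.7106 / 101.61 ≈ 0.016835.

0.017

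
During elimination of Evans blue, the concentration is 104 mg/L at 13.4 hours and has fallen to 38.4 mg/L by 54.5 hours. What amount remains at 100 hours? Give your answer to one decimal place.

12.7 mg/L

Over Δt = 54.5 − 13.4 = 41.1 hours, the level fell by a factor of 104/38.4 ≈ 2.7083.
n = log₂(2.7083) ≈ 1.4374 half-lives, so t½ = 41.1/1.4374 ≈ 28.593 hours.
From t = 54.5 to t = 100: 38.4 × (1/2)^((100−54.5)/28.593) ≈ 12.744 mg/L.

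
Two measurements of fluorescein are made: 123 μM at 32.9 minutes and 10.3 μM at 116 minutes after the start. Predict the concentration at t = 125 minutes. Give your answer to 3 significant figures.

7.87 μM

Over Δt = 116 − 32.9 = 83.1 minutes, the level fell by a factor of 123/10.3 ≈ 11.942.
n = log₂(11.942) ≈ 3.5779 half-lives, so t½ = 83.1/3.5779 ≈ 23.226 minutes.
From t = 116 to t = 125: 10.3 × (1/2)^((125−116)/23.226) ≈ 7.8739 μM.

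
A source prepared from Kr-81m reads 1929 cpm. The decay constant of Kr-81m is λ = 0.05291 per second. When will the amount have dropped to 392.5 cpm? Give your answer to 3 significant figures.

30.1 seconds

t½ = ln 2 / λ = 0.69315 / 0.05291 ≈ 13.1 seconds.
Fraction remaining = 392.5/1929 ≈ 0.20347.
n = log₂(1929/392.5) = ln(4.9146)/ln 2 ≈ 2.2971 half-lives.
t = n × t½ = 2.2971 × 13.1 ≈ 30.093 seconds.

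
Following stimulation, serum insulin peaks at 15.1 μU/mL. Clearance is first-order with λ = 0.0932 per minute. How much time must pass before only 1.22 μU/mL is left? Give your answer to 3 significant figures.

27.0 minutes

t½ = ln 2 / λ = 0.69315 / 0.0932 ≈ 7.4372 minutes.
Fraction remaining = 1.22/15.1 ≈ 0.080795.
n = log₂(15.1/1.22) = ln(12.377)/ln 2 ≈ 3.6296 half-lives.
t = n × t½ = 3.6296 × 7.4372 ≈ 26.994 minutes.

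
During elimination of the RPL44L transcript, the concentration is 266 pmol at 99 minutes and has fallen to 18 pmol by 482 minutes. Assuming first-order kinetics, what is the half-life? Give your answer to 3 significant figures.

Over Δt = 482 − 99 = 383 minutes, the level fell by a factor of 266/18 ≈ 14.778.
n = log₂(14.778) ≈ 3.8854 half-lives, so t½ = 383/3.8854 ≈ 98.575 minutes.

98.6 minutes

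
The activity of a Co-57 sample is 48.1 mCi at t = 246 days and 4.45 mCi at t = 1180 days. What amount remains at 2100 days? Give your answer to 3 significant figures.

0.427 mCi

Over Δt = 1180 − 246 = 934 days, the level fell by a factor of 48.1/4.45 ≈ 10.809.
n = log₂(10.809) ≈ 3.4342 half-lives, so t½ = 934/3.4342 ≈ 271.97 days.
From t = 1180 to t = 2100: 4.45 × (1/2)^((2100−1180)/271.97) ≈ 0.42665 mCi.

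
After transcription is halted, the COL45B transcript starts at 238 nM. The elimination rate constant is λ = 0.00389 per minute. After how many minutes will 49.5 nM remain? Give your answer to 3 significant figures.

t½ = ln 2 / λ = 0.69315 / 0.00389 ≈ 178.19 minutes.
Fraction remaining = 49.5/238 ≈ 0.20798.
n = log₂(238/49.5) = ln(4.8081)/ln 2 ≈ 2.2655 half-lives.
t = n × t½ = 2.2655 × 178.19 ≈ 403.68 minutes.

404 minutes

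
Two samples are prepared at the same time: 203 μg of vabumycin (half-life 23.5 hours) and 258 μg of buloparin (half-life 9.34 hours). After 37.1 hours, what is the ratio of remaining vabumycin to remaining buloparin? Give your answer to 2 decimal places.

vabumycin: 203 × (1/2)^(37.1/23.5) = 203 × (1/2)^1.5787 ≈ 67.96 μg.
buloparin: 258 × (1/2)^(37.1/9.34) = 258 × (1/2)^3.9722 ≈ 16.439 μg.
Ratio ≈ 67.96 / 16.439 ≈ 4.134.

4.13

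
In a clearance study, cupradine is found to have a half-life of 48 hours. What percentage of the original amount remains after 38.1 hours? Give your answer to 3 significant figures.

n = 38.1/48 ≈ 0.79375 half-lives.
Fraction remaining = (1/2)^0.79375 ≈ 0.57684, i.e. 57.684%.

57.7%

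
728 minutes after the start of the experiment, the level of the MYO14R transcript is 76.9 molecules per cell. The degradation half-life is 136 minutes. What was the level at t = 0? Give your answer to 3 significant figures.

Number of half-lives elapsed: n = 728/136 ≈ 5.3529.
A₀ = A × 2^n = 76.9 × 2^5.3529 = 76.9 × 40.869 ≈ 3142.8 molecules per cell.

3140 molecules per cell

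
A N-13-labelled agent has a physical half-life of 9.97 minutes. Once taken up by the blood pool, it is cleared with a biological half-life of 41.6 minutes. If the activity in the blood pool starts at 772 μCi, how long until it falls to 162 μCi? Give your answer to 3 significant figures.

1/t_eff = 1/t_phys + 1/t_biol = 1/9.97 + 1/41.6 = 0.12434 per minute.
t_eff = 9.97 × 41.6 / (9.97 + 41.6) ≈ 8.0425 minutes.
n = log₂(772/162) ≈ 2.2526; t = 2.2526 × 8.0425 ≈ 18.117 minutes.

18.1 minutes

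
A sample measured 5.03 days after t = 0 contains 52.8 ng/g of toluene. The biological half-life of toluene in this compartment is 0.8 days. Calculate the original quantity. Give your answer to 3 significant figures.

4120 ng/g

Number of half-lives elapsed: n = 5.03/0.8 ≈ 6.2875.
A₀ = A × 2^n = 52.8 × 2^6.2875 = 52.8 × 78.114 ≈ 4124.4 ng/g.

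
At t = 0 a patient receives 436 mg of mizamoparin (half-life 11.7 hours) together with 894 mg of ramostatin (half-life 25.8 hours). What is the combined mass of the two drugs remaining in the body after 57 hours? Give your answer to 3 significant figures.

mizamoparin: 436 × (1/2)^(57/11.7) = 436 × (1/2)^4.8718 ≈ 14.891 mg.
ramostatin: 894 × (1/2)^(57/25.8) = 894 × (1/2)^2.2093 ≈ 193.32 mg.
Total = 14.891 + 193.32 ≈ 208.21 mg.

208 mg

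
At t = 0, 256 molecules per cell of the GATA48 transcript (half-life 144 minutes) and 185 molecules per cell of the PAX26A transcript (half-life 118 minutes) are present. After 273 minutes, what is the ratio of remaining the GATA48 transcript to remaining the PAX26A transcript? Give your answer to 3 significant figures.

1.85

GATA48 transcript: 256 × (1/2)^(273/144) = 256 × (1/2)^1.8958 ≈ 68.792 molecules per cell.
PAX26A transcript: 185 × (1/2)^(273/118) = 185 × (1/2)^2.3136 ≈ 37.215 molecules per cell.
Ratio ≈ 68.792 / 37.215 ≈ 1.8485.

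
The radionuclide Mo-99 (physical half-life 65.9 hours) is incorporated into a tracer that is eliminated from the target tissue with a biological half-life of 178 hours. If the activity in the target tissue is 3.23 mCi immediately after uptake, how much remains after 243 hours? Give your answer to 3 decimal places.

0.097 mCi

1/t_eff = 1/t_phys + 1/t_biol = 1/65.9 + 1/178 = 0.020792 per hour.
t_eff = 65.9 × 178 / (65.9 + 178) ≈ 48.094 hours.
Remaining = 3.23 × (1/2)^(243/48.094) = 3.23 × (1/2)^5.0526 ≈ 0.097325 mCi.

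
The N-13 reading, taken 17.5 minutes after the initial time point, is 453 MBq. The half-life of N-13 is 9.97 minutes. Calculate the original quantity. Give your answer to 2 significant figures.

1500 MBq

Number of half-lives elapsed: n = 17.5/9.97 ≈ 1.7553.
A₀ = A × 2^n = 453 × 2^1.7553 = 453 × 3.3759 ≈ 1529.3 MBq.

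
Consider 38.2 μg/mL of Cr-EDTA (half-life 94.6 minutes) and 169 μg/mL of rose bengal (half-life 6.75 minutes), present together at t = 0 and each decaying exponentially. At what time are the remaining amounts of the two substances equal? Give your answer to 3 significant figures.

Set 38.2·(1/2)^(t/94.6) = 169·(1/2)^(t/6.75).
Taking log₂: log₂(38.2/169) = t·(1/94.6 − 1/6.75).
log₂(0.22604) = -2.1454; 1/94.6 − 1/6.75 = -0.13758.
t = -2.1454 / -0.13758 ≈ 15.594 minutes.

15.6 minutes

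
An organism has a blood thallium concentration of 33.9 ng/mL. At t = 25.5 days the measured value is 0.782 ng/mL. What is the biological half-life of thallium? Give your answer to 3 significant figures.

4.69 days

A/A₀ = 0.782/33.9 ≈ 0.023068.
n = log₂(43.35) ≈ 5.438 half-lives elapsed in 25.5 days.
t½ = 25.5/5.438 ≈ 4.6892 days.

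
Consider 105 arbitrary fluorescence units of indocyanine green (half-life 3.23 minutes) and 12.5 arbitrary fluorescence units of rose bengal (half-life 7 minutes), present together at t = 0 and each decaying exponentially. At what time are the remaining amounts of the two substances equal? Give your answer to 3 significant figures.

Set 105·(1/2)^(t/3.23) = 12.5·(1/2)^(t/7).
Taking log₂: log₂(105/12.5) = t·(1/3.23 − 1/7).
log₂(8.4) = 3.0704; 1/3.23 − 1/7 = 0.16674.
t = 3.0704 / 0.16674 ≈ 18.414 minutes.

18.4 minutes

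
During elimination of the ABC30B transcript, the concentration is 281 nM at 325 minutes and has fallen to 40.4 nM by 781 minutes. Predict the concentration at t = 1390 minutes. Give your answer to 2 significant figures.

Over Δt = 781 − 325 = 456 minutes, the level fell by a factor of 281/40.4 ≈ 6.9554.
n = log₂(6.9554) ≈ 2.7981 half-lives, so t½ = 456/2.7981 ≈ 162.97 minutes.
From t = 781 to t = 1390: 40.4 × (1/2)^((1390−781)/162.97) ≈ 3.0299 nM.

3.0 nM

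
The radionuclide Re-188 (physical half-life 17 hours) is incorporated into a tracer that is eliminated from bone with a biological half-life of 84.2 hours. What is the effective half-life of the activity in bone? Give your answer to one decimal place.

14.1 hours

1/t_eff = 1/t_phys + 1/t_biol = 1/17 + 1/84.2 = 0.0707 per hour.
t_eff = 17 × 84.2 / (17 + 84.2) ≈ 14.144 hours.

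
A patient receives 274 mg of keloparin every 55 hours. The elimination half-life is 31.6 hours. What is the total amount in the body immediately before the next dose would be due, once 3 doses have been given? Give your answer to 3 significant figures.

The 3 doses were given 165, 110, 55 hours ago.
Total = 274·(1/2)^(165/31.6) + 274·(1/2)^(110/31.6) + 274·(1/2)^(55/31.6)
      = 7.3437 + 24.539 + 81.999 ≈ 113.88 mg.

114 mg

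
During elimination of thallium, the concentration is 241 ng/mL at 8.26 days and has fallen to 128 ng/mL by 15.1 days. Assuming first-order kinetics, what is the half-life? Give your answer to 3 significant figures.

Over Δt = 15.1 − 8.26 = 6.84 days, the level fell by a factor of 241/128 ≈ 1.8828.
n = log₂(1.8828) ≈ 0.91289 half-lives, so t½ = 6.84/0.91289 ≈ 7.4927 days.

7.49 days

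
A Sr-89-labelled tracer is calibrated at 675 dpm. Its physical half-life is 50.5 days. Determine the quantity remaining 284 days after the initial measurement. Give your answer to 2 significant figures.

Number of half-lives: n = 284/50.5 ≈ 5.6238.
Remaining = 675 × (1/2)^5.6238 = 675 × 0.020281 ≈ 13.689 dpm.

14 dpm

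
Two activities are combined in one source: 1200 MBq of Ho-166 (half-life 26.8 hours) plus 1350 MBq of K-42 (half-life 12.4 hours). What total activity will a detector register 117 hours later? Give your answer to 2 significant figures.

60 MBq

Ho-166: 1200 × (1/2)^(117/26.8) = 1200 × (1/2)^4.3657 ≈ 58.208 MBq.
K-42: 1350 × (1/2)^(117/12.4) = 1350 × (1/2)^9.4355 ≈ 1.9497 MBq.
Total = 58.208 + 1.9497 ≈ 60.158 MBq.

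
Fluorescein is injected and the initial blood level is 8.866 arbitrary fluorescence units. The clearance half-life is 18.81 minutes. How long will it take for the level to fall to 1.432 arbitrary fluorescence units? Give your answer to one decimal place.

Fraction remaining = 1.432/8.866 ≈ 0.16152.
n = log₂(8.866/1.432) = ln(6.1913)/ln 2 ≈ 2.6303 half-lives.
t = n × t½ = 2.6303 × 18.81 ≈ 49.475 minutes.

49.5 minutes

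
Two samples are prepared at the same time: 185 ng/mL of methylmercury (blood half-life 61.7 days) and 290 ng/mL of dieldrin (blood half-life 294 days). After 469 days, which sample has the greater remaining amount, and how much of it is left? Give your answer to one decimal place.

dieldrin, 96.0 ng/mL

methylmercury: 185 × (1/2)^7.6013 ≈ 0.95269 ng/mL.
dieldrin: 290 × (1/2)^1.5952 ≈ 95.981 ng/mL.
Dieldrin has more remaining, at ≈ 95.981 ng/mL.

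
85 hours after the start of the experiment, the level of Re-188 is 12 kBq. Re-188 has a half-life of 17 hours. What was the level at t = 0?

Number of half-lives elapsed: n = 85/17 ≈ 5.
A₀ = A × 2^n = 12 × 2^5 = 12 × 32 ≈ 384 kBq.

384 kBq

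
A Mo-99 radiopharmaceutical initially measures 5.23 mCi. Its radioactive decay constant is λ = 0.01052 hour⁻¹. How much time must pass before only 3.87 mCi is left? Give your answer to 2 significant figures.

t½ = ln 2 / λ = 0.69315 / 0.01052 ≈ 65.889 hours.
Fraction remaining = 3.87/5.23 ≈ 0.73996.
n = log₂(5.23/3.87) = ln(1.3514)/ln 2 ≈ 0.43448 half-lives.
t = n × t½ = 0.43448 × 65.889 ≈ 28.627 hours.

29 hours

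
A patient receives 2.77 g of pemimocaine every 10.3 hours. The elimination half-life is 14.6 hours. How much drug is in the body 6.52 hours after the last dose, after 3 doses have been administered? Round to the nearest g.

4 g

The 3 doses were given 27.12, 16.82, 6.52 hours ago.
Total = 2.77·(1/2)^(27.12/14.6) + 2.77·(1/2)^(16.82/14.6) + 2.77·(1/2)^(6.52/14.6)
      = 0.76437 + 1.2465 + 2.0326 ≈ 4.0434 g.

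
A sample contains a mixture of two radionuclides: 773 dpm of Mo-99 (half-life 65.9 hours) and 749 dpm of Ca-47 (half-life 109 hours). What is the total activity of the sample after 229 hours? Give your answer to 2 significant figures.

Mo-99: 773 × (1/2)^(229/65.9) = 773 × (1/2)^3.475 ≈ 69.52 dpm.
Ca-47: 749 × (1/2)^(229/109) = 749 × (1/2)^2.1009 ≈ 174.6 dpm.
Total = 69.52 + 174.6 ≈ 244.12 dpm.

240 dpm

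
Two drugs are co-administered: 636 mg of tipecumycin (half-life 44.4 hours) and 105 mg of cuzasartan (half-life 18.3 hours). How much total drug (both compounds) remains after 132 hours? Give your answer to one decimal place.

81.7 mg

tipecumycin: 636 × (1/2)^(132/44.4) = 636 × (1/2)^2.973 ≈ 81.003 mg.
cuzasartan: 105 × (1/2)^(132/18.3) = 105 × (1/2)^7.2131 ≈ 0.70766 mg.
Total = 81.003 + 0.70766 ≈ 81.711 mg.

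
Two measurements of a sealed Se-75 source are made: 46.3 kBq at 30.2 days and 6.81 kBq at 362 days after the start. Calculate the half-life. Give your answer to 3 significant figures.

Over Δt = 362 − 30.2 = 331.8 days, the level fell by a factor of 46.3/6.81 ≈ 6.7988.
n = log₂(6.7988) ≈ 2.7653 half-lives, so t½ = 331.8/2.7653 ≈ 119.99 days.

120 days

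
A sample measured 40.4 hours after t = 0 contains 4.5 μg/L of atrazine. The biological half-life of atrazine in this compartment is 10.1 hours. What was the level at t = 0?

72 μg/L

Number of half-lives elapsed: n = 40.4/10.1 ≈ 4.
A₀ = A × 2^n = 4.5 × 2^4 = 4.5 × 16 ≈ 72 μg/L.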